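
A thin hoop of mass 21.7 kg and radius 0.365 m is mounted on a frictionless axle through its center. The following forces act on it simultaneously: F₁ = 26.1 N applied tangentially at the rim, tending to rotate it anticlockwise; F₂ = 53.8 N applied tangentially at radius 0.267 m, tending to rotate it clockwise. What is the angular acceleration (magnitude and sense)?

α ≈ 1.67 rad/s², clockwise

I = MR² = (21.7)(0.365)² = 2.891 kg·m².
Taking anticlockwise as positive: τ₁ = +(26.1)(0.365) = +9.527 N·m; τ₂ = −(53.8)(0.267) = −14.36 N·m.
Net torque τ = -4.838 N·m.
α = τ/I = -4.838/2.891 = -1.674 rad/s².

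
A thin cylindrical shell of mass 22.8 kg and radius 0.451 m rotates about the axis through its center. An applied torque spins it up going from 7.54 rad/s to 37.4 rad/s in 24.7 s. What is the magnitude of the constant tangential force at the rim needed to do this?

F ≈ 12.4 N

I = MR² = (22.8)(0.451)² = 4.638 kg·m².
α = Δω/Δt = (37.4 − 7.54)/24.7 = 1.209 rad/s².
The required torque is τ = Iα = (4.638)(1.209) = 5.606 N·m.
A tangential force at the rim gives τ = FR, so F = τ/R = 5.606/0.451 = 12.43 N.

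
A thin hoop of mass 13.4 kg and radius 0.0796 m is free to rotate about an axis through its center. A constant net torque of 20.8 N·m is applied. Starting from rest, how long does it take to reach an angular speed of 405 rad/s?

t ≈ 1.65 s

I = MR² = (13.4)(0.0796)² = 0.08490 kg·m².
α = τ/I = 20.8/0.08490 = 245.0 rad/s².
ω = αt ⇒ t = ω/α = 405/245.0 = 1.653 s.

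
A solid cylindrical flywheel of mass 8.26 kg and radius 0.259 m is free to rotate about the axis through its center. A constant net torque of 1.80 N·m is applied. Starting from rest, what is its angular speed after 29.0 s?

I = ½MR² = (1/2)(8.26)(0.259)² = 0.2770 kg·m².
α = τ/I = 1.80/0.2770 = 6.497 rad/s².
ω = ω₀ + αt = 0 + (6.497)(29.0) = 188.4 rad/s.

ω ≈ 188 rad/s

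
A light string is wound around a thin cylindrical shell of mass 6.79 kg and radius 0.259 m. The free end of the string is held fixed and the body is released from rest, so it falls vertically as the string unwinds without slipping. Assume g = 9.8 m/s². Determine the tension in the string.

T ≈ 33.3 N

Translation: Mg − T = Ma. Rotation about the center: TR = Iα with I = MR².
With a = αR: T = (I/R²)a = M a, so Mg = (1 + 1.000)Ma.
a = g/(1 + 1.000) = 9.8/2.000 = 4.900 m/s².
T = 1.000·M·a = (1.000)(6.79)(4.900) = 33.27 N.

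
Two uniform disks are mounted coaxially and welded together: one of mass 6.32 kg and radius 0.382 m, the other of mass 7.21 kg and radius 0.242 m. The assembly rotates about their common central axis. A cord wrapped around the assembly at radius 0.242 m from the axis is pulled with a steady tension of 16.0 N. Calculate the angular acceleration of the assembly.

α ≈ 5.76 rad/s²

I = ½M₁R₁² + ½M₂R₂² = ½(6.32)(0.382)² + ½(7.21)(0.242)² = 0.6722 kg·m².
τ = F r = (16.0)(0.242) = 3.872 N·m.
α = τ/I = 3.872/0.6722 = 5.760 rad/s².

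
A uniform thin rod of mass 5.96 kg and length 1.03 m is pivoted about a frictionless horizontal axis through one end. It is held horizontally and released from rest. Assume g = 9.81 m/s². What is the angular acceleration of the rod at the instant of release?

About the pivot, I = (1/3)ML² = (1/3)(5.96)(1.03)² = 2.108 kg·m².
The weight acts at the center, a distance L/2 = 0.5150 m from the pivot; τ = Mg(L/2) = 30.11 N·m.
α = τ/I = 30.11/2.108 = 14.29 rad/s².

α ≈ 14.3 rad/s²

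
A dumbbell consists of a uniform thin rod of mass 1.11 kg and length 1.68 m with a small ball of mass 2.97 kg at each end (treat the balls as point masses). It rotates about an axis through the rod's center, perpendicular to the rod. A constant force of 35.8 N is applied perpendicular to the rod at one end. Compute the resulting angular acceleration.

I_rod = (1/12)ML² = (1/12)(1.11)(1.68)² = 0.2611 kg·m².
I_balls = 2·m·(L/2)² = 2(2.97)(0.8400)² = 4.191 kg·m².
Total I = 4.452 kg·m².
τ = F·(L/2) = (35.8)(0.840) = 30.07 N·m.
α = τ/I = 30.07/4.452 = 6.754 rad/s².

α ≈ 6.75 rad/s²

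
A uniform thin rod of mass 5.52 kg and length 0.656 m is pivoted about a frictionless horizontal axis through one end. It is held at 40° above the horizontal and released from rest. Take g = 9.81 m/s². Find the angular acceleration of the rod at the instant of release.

α ≈ 17.2 rad/s²

About the pivot, I = (1/3)ML² = (1/3)(5.52)(0.656)² = 0.7918 kg·m².
The weight acts at the center, a distance L/2 = 0.3280 m from the pivot; τ = Mg(L/2) cos 40° = 13.61 N·m.
α = τ/I = 13.61/0.7918 = 17.18 rad/s².
(Equivalently α = (3g/(2L)) cos 40° = 17.18 rad/s².)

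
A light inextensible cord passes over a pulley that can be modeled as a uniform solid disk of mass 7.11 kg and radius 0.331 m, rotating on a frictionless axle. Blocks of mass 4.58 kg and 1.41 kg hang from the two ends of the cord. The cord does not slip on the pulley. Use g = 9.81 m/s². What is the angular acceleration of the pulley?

α ≈ 9.84 rad/s²

I = ½MR² = (1/2)(7.11)(0.331)² = 0.3895 kg·m².
Heavier block: m₁g − T₁ = m₁a. Lighter block: T₂ − m₂g = m₂a.
Pulley: (T₁ − T₂)R = Iα = I(a/R), so T₁ − T₂ = (I/R²)a = (1/2)M_p a = 3.555·a.
Adding the three: (m₁ − m₂)g = (m₁ + m₂ + 3.555)a, so a = (4.58 − 1.41)(9.81)/(4.58 + 1.41 + 3.555) = 3.258 m/s².
α = a/R = 3.258/0.331 = 9.843 rad/s².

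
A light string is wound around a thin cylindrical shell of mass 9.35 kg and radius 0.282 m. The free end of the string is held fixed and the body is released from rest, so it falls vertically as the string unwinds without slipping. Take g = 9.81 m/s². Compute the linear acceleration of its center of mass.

Translation: Mg − T = Ma. Rotation about the center: TR = Iα with I = MR².
With a = αR: T = (I/R²)a = M a, so Mg = (1 + 1.000)Ma.
a = g/(1 + 1.000) = 9.81/2.000 = 4.905 m/s².

a ≈ 4.91 m/s²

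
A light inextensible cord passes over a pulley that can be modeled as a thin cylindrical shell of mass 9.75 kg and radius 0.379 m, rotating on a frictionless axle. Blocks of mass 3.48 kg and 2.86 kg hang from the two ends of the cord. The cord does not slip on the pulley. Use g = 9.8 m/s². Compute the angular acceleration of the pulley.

α ≈ 0.996 rad/s²

I = MR² = (9.75)(0.379)² = 1.400 kg·m².
Heavier block: m₁g − T₁ = m₁a. Lighter block: T₂ − m₂g = m₂a.
Pulley: (T₁ − T₂)R = Iα = I(a/R), so T₁ − T₂ = (I/R²)a = 1·M_p a = 9.750·a.
Adding the three: (m₁ − m₂)g = (m₁ + m₂ + 9.750)a, so a = (3.48 − 2.86)(9.8)/(3.48 + 2.86 + 9.750) = 0.3776 m/s².
α = a/R = 0.3776/0.379 = 0.9964 rad/s².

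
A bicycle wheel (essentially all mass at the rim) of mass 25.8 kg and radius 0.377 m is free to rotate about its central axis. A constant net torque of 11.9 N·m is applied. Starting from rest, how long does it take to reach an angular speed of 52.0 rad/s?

I = MR² = (25.8)(0.377)² = 3.667 kg·m².
α = τ/I = 11.9/3.667 = 3.245 rad/s².
ω = αt ⇒ t = ω/α = 52.0/3.245 = 16.02 s.

t ≈ 16.0 s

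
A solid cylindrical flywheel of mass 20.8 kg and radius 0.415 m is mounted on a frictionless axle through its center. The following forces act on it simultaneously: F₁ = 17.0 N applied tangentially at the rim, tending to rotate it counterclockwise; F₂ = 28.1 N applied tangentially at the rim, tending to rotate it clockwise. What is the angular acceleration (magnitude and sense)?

I = ½MR² = (1/2)(20.8)(0.415)² = 1.791 kg·m².
Taking counterclockwise as positive: τ₁ = +(17.0)(0.415) = +7.055 N·m; τ₂ = −(28.1)(0.415) = −11.66 N·m.
Net torque τ = -4.607 N·m.
α = τ/I = -4.607/1.791 = -2.572 rad/s².

α ≈ 2.57 rad/s², clockwise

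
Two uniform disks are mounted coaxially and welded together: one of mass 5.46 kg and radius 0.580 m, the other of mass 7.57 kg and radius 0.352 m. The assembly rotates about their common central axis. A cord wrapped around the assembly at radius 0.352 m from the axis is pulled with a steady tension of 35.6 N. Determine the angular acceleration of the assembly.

I = ½M₁R₁² + ½M₂R₂² = ½(5.46)(0.580)² + ½(7.57)(0.352)² = 1.387 kg·m².
τ = F r = (35.6)(0.352) = 12.53 N·m.
α = τ/I = 12.53/1.387 = 9.032 rad/s².

α ≈ 9.03 rad/s²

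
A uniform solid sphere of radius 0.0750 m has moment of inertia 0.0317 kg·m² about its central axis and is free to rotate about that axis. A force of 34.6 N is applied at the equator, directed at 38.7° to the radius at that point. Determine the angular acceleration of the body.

Only the tangential component produces torque: τ = F R sinθ = (34.6)(0.0750) sin 38.7° = 1.623 N·m.
Newton's second law for rotation, τ = Iα, gives α = τ/I = 1.623/0.03170 = 51.18 rad/s².

α ≈ 51.2 rad/s²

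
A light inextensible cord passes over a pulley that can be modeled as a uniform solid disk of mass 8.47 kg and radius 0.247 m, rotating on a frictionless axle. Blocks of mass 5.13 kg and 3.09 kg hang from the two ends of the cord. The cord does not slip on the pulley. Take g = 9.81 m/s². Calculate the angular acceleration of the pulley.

α ≈ 6.51 rad/s²

I = ½MR² = (1/2)(8.47)(0.247)² = 0.2584 kg·m².
Heavier block: m₁g − T₁ = m₁a. Lighter block: T₂ − m₂g = m₂a.
Pulley: (T₁ − T₂)R = Iα = I(a/R), so T₁ − T₂ = (I/R²)a = (1/2)M_p a = 4.235·a.
Adding the three: (m₁ − m₂)g = (m₁ + m₂ + 4.235)a, so a = (5.13 − 3.09)(9.81)/(5.13 + 3.09 + 4.235) = 1.607 m/s².
α = a/R = 1.607/0.247 = 6.505 rad/s².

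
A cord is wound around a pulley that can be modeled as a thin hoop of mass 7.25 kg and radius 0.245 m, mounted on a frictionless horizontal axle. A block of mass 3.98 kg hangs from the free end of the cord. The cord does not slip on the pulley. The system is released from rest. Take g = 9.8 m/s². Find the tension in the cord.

T ≈ 25.2 N

I = MR² = (7.25)(0.245)² = 0.4352 kg·m².
Block: mg − T = ma. Pulley: TR = Iα. No-slip: a = αR, so T = (I/R²)a = 7.250·a.
Then mg = (m + 7.250)a, so a = (3.98)(9.8)/(3.98 + 7.250) = 3.473 m/s².
T = 7.250·a = 25.18 N.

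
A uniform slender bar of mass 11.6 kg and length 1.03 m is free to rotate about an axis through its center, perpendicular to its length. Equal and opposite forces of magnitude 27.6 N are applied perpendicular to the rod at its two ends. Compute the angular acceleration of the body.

α ≈ 27.7 rad/s²

I = (1/12)ML² = (1/12)(11.6)(1.03)² = 1.026 kg·m².
The couple gives τ = F·(L/2) + F·(L/2) = F L = (27.6)(1.03) = 28.43 N·m.
Newton's second law for rotation, τ = Iα, gives α = τ/I = 28.43/1.026 = 27.72 rad/s².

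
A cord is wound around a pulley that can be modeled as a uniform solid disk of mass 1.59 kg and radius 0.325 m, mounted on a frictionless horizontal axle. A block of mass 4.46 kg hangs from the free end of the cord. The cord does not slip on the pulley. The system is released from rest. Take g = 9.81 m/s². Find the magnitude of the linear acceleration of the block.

I = ½MR² = (1/2)(1.59)(0.325)² = 0.08397 kg·m².
Block: mg − T = ma. Pulley: TR = Iα. No-slip: a = αR, so T = (I/R²)a = 0.7950·a.
Then mg = (m + 0.7950)a, so a = (4.46)(9.81)/(4.46 + 0.7950) = 8.326 m/s².

a ≈ 8.33 m/s²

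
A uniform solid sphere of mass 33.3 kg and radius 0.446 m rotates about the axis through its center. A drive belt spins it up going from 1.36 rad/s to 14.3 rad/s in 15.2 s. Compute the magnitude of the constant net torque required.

I = (2/5)MR² = (2/5)(33.3)(0.446)² = 2.650 kg·m².
α = Δω/Δt = (14.3 − 1.36)/15.2 = 0.8513 rad/s².
τ = Iα = (2.650)(0.8513) = 2.256 N·m.

τ ≈ 2.26 N·m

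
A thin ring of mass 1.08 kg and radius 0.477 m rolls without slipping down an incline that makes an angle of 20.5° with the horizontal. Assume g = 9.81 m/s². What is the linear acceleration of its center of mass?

a ≈ 1.72 m/s²

Translation along the incline: Mg sinθ − f = Ma.
Rotation about the center: fR = Iα with I = MR². No-slip gives a = αR, so f = (I/R²)a = M a.
Substituting: Mg sinθ = (1 + 1.000)Ma, so a = g sinθ/(1 + 1.000) = (9.81) sin 20.5° / 2.000 = 1.718 m/s².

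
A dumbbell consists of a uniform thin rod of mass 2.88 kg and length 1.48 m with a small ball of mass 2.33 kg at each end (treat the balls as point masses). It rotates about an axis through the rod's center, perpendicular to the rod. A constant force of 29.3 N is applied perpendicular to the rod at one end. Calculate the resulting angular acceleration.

I_rod = (1/12)ML² = (1/12)(2.88)(1.48)² = 0.5257 kg·m².
I_balls = 2·m·(L/2)² = 2(2.33)(0.7400)² = 2.552 kg·m².
Total I = 3.078 kg·m².
τ = F·(L/2) = (29.3)(0.740) = 21.68 N·m.
α = τ/I = 21.68/3.078 = 7.045 rad/s².

α ≈ 7.05 rad/s²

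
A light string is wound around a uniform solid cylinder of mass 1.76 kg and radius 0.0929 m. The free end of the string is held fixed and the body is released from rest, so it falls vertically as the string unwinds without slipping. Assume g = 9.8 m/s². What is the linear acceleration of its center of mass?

Translation: Mg − T = Ma. Rotation about the center: TR = Iα with I = ½MR².
With a = αR: T = (I/R²)a = (1/2)M a, so Mg = (1 + 0.5000)Ma.
a = g/(1 + 0.5000) = 9.8/1.500 = 6.533 m/s².

a ≈ 6.53 m/s²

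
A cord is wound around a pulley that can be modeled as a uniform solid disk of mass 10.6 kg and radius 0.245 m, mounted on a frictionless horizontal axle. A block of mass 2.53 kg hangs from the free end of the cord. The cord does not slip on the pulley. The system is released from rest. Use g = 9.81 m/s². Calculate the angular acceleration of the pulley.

I = ½MR² = (1/2)(10.6)(0.245)² = 0.3181 kg·m².
Block: mg − T = ma. Pulley: TR = Iα. No-slip: a = αR, so T = (I/R²)a = 5.300·a.
Then mg = (m + 5.300)a, so a = (2.53)(9.81)/(2.53 + 5.300) = 3.170 m/s².
α = a/R = 3.170/0.245 = 12.94 rad/s².

α ≈ 12.9 rad/s²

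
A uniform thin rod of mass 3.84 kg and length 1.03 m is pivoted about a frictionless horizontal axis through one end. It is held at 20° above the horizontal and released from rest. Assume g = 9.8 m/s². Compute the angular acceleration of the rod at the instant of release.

α ≈ 13.4 rad/s²

About the pivot, I = (1/3)ML² = (1/3)(3.84)(1.03)² = 1.358 kg·m².
The weight acts at the center, a distance L/2 = 0.5150 m from the pivot; τ = Mg(L/2) cos 20° = 18.21 N·m.
α = τ/I = 18.21/1.358 = 13.41 rad/s².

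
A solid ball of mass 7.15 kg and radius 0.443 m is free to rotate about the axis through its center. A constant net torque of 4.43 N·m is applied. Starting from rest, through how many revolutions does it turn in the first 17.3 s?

≈ 188 revolutions

I = (2/5)MR² = (2/5)(7.15)(0.443)² = 0.5613 kg·m².
α = τ/I = 4.43/0.5613 = 7.893 rad/s².
θ = ½αt² = ½(7.893)(17.3)² = 1181 rad.
Revolutions = θ/(2π) = 188.0.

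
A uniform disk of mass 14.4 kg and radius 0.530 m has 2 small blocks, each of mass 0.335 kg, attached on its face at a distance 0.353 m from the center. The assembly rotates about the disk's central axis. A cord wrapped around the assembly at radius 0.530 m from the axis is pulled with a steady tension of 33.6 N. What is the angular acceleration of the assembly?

α ≈ 8.46 rad/s²

I_disk = ½MR² = ½(14.4)(0.530)² = 2.022 kg·m².
I_blocks = 2·m·r² = 2(0.335)(0.353)² = 0.08349 kg·m².
Total I = 2.106 kg·m².
τ = F r = (33.6)(0.530) = 17.81 N·m.
α = τ/I = 17.81/2.106 = 8.456 rad/s².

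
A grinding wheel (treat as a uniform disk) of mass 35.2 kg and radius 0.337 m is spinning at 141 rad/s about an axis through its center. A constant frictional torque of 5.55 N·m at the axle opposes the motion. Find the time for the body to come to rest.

I = ½MR² = (1/2)(35.2)(0.337)² = 1.999 kg·m².
The net torque has magnitude 5.55 N·m, opposing ω.
|α| = τ/I = 5.550/1.999 = 2.777 rad/s² (deceleration).
0 = ω₀ − |α|t ⇒ t = ω₀/|α| = 141/2.777 = 50.78 s.

t ≈ 50.8 s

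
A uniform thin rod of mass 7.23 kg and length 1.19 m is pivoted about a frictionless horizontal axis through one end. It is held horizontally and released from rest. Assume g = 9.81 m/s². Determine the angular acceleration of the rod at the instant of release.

α ≈ 12.4 rad/s²

About the pivot, I = (1/3)ML² = (1/3)(7.23)(1.19)² = 3.413 kg·m².
The weight acts at the center, a distance L/2 = 0.5950 m from the pivot; τ = Mg(L/2) = 42.20 N·m.
α = τ/I = 42.20/3.413 = 12.37 rad/s².
(Equivalently α = (3g/(2L)) = 12.37 rad/s².)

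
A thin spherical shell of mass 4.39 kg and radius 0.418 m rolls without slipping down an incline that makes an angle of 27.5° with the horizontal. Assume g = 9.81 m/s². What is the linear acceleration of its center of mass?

Translation along the incline: Mg sinθ − f = Ma.
Rotation about the center: fR = Iα with I = (2/3)MR². No-slip gives a = αR, so f = (I/R²)a = (2/3)M a.
Substituting: Mg sinθ = (1 + 0.6667)Ma, so a = g sinθ/(1 + 0.6667) = (9.81) sin 27.5° / 1.667 = 2.718 m/s².

a ≈ 2.72 m/s²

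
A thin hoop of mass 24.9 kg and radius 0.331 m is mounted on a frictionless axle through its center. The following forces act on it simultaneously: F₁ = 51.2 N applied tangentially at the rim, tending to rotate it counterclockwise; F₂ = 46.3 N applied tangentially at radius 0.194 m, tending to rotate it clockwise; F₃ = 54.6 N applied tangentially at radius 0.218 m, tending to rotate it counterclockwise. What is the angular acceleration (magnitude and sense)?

I = MR² = (24.9)(0.331)² = 2.728 kg·m².
Taking counterclockwise as positive: τ₁ = +(51.2)(0.331) = +16.95 N·m; τ₂ = −(46.3)(0.194) = −8.982 N·m; τ₃ = +(54.6)(0.218) = +11.90 N·m.
Net torque τ = 19.87 N·m.
α = τ/I = 19.87/2.728 = 7.283 rad/s².

α ≈ 7.28 rad/s², counterclockwise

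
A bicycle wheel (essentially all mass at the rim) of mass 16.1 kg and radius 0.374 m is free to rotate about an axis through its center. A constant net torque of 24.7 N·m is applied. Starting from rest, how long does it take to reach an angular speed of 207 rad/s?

I = MR² = (16.1)(0.374)² = 2.252 kg·m².
α = τ/I = 24.7/2.252 = 10.97 rad/s².
ω = αt ⇒ t = ω/α = 207/10.97 = 18.87 s.

t ≈ 18.9 s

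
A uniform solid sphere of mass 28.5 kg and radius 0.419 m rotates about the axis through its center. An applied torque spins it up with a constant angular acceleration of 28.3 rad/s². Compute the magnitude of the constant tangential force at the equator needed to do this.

I = (2/5)MR² = (2/5)(28.5)(0.419)² = 2.001 kg·m².
The required torque is τ = Iα = (2.001)(28.30) = 56.64 N·m.
A tangential force at the equator gives τ = FR, so F = τ/R = 56.64/0.419 = 135.2 N.

F ≈ 135 N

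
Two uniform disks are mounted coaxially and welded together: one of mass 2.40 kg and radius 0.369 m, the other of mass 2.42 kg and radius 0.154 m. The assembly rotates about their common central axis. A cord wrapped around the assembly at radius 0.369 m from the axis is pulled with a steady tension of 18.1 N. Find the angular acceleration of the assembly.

I = ½M₁R₁² + ½M₂R₂² = ½(2.40)(0.369)² + ½(2.42)(0.154)² = 0.1921 kg·m².
τ = F r = (18.1)(0.369) = 6.679 N·m.
α = τ/I = 6.679/0.1921 = 34.77 rad/s².

α ≈ 34.8 rad/s²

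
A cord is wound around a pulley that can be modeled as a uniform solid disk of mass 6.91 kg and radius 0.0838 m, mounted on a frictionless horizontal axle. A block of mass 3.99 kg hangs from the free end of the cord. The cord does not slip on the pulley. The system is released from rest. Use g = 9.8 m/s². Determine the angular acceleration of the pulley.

α ≈ 62.7 rad/s²

I = ½MR² = (1/2)(6.91)(0.0838)² = 0.02426 kg·m².
Block: mg − T = ma. Pulley: TR = Iα. No-slip: a = αR, so T = (I/R²)a = 3.455·a.
Then mg = (m + 3.455)a, so a = (3.99)(9.8)/(3.99 + 3.455) = 5.252 m/s².
α = a/R = 5.252/0.0838 = 62.67 rad/s².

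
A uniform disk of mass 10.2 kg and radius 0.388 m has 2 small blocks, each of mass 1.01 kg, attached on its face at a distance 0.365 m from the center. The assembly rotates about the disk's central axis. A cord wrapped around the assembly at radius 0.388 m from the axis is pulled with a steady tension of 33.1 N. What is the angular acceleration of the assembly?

α ≈ 12.4 rad/s²

I_disk = ½MR² = ½(10.2)(0.388)² = 0.7678 kg·m².
I_blocks = 2·m·r² = 2(1.01)(0.365)² = 0.2691 kg·m².
Total I = 1.037 kg·m².
τ = F r = (33.1)(0.388) = 12.84 N·m.
α = τ/I = 12.84/1.037 = 12.39 rad/s².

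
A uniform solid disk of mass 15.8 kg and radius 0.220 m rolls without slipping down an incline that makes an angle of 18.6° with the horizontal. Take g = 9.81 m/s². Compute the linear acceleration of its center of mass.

Translation along the incline: Mg sinθ − f = Ma.
Rotation about the center: fR = Iα with I = ½MR². No-slip gives a = αR, so f = (I/R²)a = (1/2)M a.
Substituting: Mg sinθ = (1 + 0.5000)Ma, so a = g sinθ/(1 + 0.5000) = (9.81) sin 18.6° / 1.500 = 2.086 m/s².

a ≈ 2.09 m/s²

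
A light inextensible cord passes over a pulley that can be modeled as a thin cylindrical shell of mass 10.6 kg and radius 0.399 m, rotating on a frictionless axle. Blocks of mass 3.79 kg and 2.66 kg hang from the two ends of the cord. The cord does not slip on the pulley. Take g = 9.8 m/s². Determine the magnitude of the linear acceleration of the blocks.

I = MR² = (10.6)(0.399)² = 1.688 kg·m².
Heavier block: m₁g − T₁ = m₁a. Lighter block: T₂ − m₂g = m₂a.
Pulley: (T₁ − T₂)R = Iα = I(a/R), so T₁ − T₂ = (I/R²)a = 1·M_p a = 10.60·a.
Adding the three: (m₁ − m₂)g = (m₁ + m₂ + 10.60)a, so a = (3.79 − 2.66)(9.8)/(3.79 + 2.66 + 10.60) = 0.6495 m/s².

a ≈ 0.650 m/s²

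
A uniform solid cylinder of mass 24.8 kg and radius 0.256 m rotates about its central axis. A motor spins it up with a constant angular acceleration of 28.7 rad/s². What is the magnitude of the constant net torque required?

τ ≈ 23.3 N·m

I = ½MR² = (1/2)(24.8)(0.256)² = 0.8126 kg·m².
τ = Iα = (0.8126)(28.70) = 23.32 N·m.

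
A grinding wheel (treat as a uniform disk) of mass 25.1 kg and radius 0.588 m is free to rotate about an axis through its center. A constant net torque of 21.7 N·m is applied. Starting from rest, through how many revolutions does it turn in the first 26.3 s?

I = ½MR² = (1/2)(25.1)(0.588)² = 4.339 kg·m².
α = τ/I = 21.7/4.339 = 5.001 rad/s².
θ = ½αt² = ½(5.001)(26.3)² = 1730 rad.
Revolutions = θ/(2π) = 275.3.

≈ 275 revolutions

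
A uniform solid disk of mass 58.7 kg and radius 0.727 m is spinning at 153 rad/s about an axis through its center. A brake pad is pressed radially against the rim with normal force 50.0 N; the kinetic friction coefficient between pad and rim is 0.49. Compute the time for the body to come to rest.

t ≈ 133 s

I = ½MR² = (1/2)(58.7)(0.727)² = 15.51 kg·m².
Friction force f = μN = (0.49)(50.0) = 24.50 N at the rim; torque magnitude τ = fR = 17.81 N·m, opposing ω.
|α| = τ/I = 17.81/15.51 = 1.148 rad/s² (deceleration).
0 = ω₀ − |α|t ⇒ t = ω₀/|α| = 153/1.148 = 133.3 s.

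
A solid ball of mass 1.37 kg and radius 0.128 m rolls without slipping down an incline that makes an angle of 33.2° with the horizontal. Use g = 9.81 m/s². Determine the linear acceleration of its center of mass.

Translation along the incline: Mg sinθ − f = Ma.
Rotation about the center: fR = Iα with I = (2/5)MR². No-slip gives a = αR, so f = (I/R²)a = (2/5)M a.
Substituting: Mg sinθ = (1 + 0.4000)Ma, so a = g sinθ/(1 + 0.4000) = (9.81) sin 33.2° / 1.400 = 3.837 m/s².

a ≈ 3.84 m/s²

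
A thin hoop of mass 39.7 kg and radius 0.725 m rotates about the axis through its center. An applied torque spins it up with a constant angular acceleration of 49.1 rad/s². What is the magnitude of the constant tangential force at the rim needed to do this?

I = MR² = (39.7)(0.725)² = 20.87 kg·m².
The required torque is τ = Iα = (20.87)(49.10) = 1025 N·m.
A tangential force at the rim gives τ = FR, so F = τ/R = 1025/0.725 = 1413 N.

F ≈ 1410 N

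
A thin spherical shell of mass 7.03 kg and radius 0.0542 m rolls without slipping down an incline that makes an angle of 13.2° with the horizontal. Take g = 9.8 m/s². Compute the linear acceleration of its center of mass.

Translation along the incline: Mg sinθ − f = Ma.
Rotation about the center: fR = Iα with I = (2/3)MR². No-slip gives a = αR, so f = (I/R²)a = (2/3)M a.
Substituting: Mg sinθ = (1 + 0.6667)Ma, so a = g sinθ/(1 + 0.6667) = (9.8) sin 13.2° / 1.667 = 1.343 m/s².

a ≈ 1.34 m/s²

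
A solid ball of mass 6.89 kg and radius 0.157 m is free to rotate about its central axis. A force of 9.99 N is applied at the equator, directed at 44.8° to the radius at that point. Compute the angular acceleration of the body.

α ≈ 16.3 rad/s²

I = (2/5)MR² = (2/5)(6.89)(0.157)² = 0.06793 kg·m².
Only the tangential component produces torque: τ = F R sinθ = (9.99)(0.157) sin 44.8° = 1.105 N·m.
Newton's second law for rotation, τ = Iα, gives α = τ/I = 1.105/0.06793 = 16.27 rad/s².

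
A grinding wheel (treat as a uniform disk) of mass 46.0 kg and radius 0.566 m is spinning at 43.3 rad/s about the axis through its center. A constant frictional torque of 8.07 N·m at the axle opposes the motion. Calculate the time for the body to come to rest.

I = ½MR² = (1/2)(46.0)(0.566)² = 7.368 kg·m².
The net torque has magnitude 8.07 N·m, opposing ω.
|α| = τ/I = 8.070/7.368 = 1.095 rad/s² (deceleration).
0 = ω₀ − |α|t ⇒ t = ω₀/|α| = 43.3/1.095 = 39.53 s.

t ≈ 39.5 s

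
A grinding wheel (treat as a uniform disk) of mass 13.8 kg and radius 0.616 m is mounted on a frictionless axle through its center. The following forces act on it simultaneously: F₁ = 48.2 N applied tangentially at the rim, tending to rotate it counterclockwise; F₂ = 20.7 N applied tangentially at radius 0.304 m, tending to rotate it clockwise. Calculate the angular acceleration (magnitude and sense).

I = ½MR² = (1/2)(13.8)(0.616)² = 2.618 kg·m².
Taking counterclockwise as positive: τ₁ = +(48.2)(0.616) = +29.69 N·m; τ₂ = −(20.7)(0.304) = −6.293 N·m.
Net torque τ = 23.40 N·m.
α = τ/I = 23.40/2.618 = 8.937 rad/s².

α ≈ 8.94 rad/s², counterclockwise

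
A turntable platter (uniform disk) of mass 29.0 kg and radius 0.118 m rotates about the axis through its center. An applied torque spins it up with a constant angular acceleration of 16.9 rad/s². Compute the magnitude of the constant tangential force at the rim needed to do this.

I = ½MR² = (1/2)(29.0)(0.118)² = 0.2019 kg·m².
The required torque is τ = Iα = (0.2019)(16.90) = 3.412 N·m.
A tangential force at the rim gives τ = FR, so F = τ/R = 3.412/0.118 = 28.92 N.

F ≈ 28.9 N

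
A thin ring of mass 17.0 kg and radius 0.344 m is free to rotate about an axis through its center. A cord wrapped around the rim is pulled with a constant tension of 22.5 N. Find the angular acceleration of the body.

I = MR² = (17.0)(0.344)² = 2.012 kg·m².
τ = F R = (22.5)(0.344) = 7.740 N·m.
Newton's second law for rotation, τ = Iα, gives α = τ/I = 7.740/2.012 = 3.847 rad/s².

α ≈ 3.85 rad/s²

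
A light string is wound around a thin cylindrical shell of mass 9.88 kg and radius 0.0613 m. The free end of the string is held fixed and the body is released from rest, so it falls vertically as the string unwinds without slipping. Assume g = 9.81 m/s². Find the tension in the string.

Translation: Mg − T = Ma. Rotation about the center: TR = Iα with I = MR².
With a = αR: T = (I/R²)a = M a, so Mg = (1 + 1.000)Ma.
a = g/(1 + 1.000) = 9.81/2.000 = 4.905 m/s².
T = 1.000·M·a = (1.000)(9.88)(4.905) = 48.46 N.

T ≈ 48.5 N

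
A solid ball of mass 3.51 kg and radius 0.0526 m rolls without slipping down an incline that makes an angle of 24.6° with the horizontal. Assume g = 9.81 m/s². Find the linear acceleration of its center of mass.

a ≈ 2.92 m/s²

Translation along the incline: Mg sinθ − f = Ma.
Rotation about the center: fR = Iα with I = (2/5)MR². No-slip gives a = αR, so f = (I/R²)a = (2/5)M a.
Substituting: Mg sinθ = (1 + 0.4000)Ma, so a = g sinθ/(1 + 0.4000) = (9.81) sin 24.6° / 1.400 = 2.917 m/s².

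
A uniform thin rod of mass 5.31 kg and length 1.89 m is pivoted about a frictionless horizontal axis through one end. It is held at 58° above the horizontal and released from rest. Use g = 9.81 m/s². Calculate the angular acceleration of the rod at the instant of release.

About the pivot, I = (1/3)ML² = (1/3)(5.31)(1.89)² = 6.323 kg·m².
The weight acts at the center, a distance L/2 = 0.9450 m from the pivot; τ = Mg(L/2) cos 58° = 26.09 N·m.
α = τ/I = 26.09/6.323 = 4.126 rad/s².
(Equivalently α = (3g/(2L)) cos 58° = 4.126 rad/s².)

α ≈ 4.13 rad/s²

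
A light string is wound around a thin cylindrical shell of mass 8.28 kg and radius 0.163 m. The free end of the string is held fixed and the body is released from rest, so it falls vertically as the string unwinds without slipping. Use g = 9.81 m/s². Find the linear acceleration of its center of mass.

Translation: Mg − T = Ma. Rotation about the center: TR = Iα with I = MR².
With a = αR: T = (I/R²)a = M a, so Mg = (1 + 1.000)Ma.
a = g/(1 + 1.000) = 9.81/2.000 = 4.905 m/s².

a ≈ 4.91 m/s²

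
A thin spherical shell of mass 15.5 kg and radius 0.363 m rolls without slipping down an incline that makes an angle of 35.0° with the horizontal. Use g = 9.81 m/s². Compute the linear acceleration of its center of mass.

Translation along the incline: Mg sinθ − f = Ma.
Rotation about the center: fR = Iα with I = (2/3)MR². No-slip gives a = αR, so f = (I/R²)a = (2/3)M a.
Substituting: Mg sinθ = (1 + 0.6667)Ma, so a = g sinθ/(1 + 0.6667) = (9.81) sin 35.0° / 1.667 = 3.376 m/s².

a ≈ 3.38 m/s²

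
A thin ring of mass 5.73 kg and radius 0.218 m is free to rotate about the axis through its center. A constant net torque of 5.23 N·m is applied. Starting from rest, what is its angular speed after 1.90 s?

I = MR² = (5.73)(0.218)² = 0.2723 kg·m².
α = τ/I = 5.23/0.2723 = 19.21 rad/s².
ω = ω₀ + αt = 0 + (19.21)(1.90) = 36.49 rad/s.

ω ≈ 36.5 rad/s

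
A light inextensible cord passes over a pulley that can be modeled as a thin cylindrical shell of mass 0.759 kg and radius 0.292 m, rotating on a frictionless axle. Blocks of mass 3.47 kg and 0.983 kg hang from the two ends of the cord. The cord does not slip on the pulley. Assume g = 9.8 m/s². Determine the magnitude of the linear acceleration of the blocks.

I = MR² = (0.759)(0.292)² = 0.06472 kg·m².
Heavier block: m₁g − T₁ = m₁a. Lighter block: T₂ − m₂g = m₂a.
Pulley: (T₁ − T₂)R = Iα = I(a/R), so T₁ − T₂ = (I/R²)a = 1·M_p a = 0.7590·a.
Adding the three: (m₁ − m₂)g = (m₁ + m₂ + 0.7590)a, so a = (3.47 − 0.983)(9.8)/(3.47 + 0.983 + 0.7590) = 4.676 m/s².

a ≈ 4.68 m/s²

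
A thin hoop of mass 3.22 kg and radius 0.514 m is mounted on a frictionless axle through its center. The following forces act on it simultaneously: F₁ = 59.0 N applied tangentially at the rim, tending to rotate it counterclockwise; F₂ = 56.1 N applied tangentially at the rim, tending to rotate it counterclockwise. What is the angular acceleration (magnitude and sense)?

I = MR² = (3.22)(0.514)² = 0.8507 kg·m².
Taking counterclockwise as positive: τ₁ = +(59.0)(0.514) = +30.33 N·m; τ₂ = +(56.1)(0.514) = +28.84 N·m.
Net torque τ = 59.16 N·m.
α = τ/I = 59.16/0.8507 = 69.54 rad/s².

α ≈ 69.5 rad/s², counterclockwise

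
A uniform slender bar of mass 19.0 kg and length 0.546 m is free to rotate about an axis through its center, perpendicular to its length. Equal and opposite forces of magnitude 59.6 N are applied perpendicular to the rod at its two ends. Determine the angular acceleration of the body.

I = (1/12)ML² = (1/12)(19.0)(0.546)² = 0.4720 kg·m².
The couple gives τ = F·(L/2) + F·(L/2) = F L = (59.6)(0.546) = 32.54 N·m.
From τ = Iα: α = 32.54/0.4720 = 68.94 rad/s².

α ≈ 68.9 rad/s²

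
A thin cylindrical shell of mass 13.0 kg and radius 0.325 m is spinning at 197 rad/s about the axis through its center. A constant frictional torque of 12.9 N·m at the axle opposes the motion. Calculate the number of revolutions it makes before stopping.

≈ 329 revolutions

I = MR² = (13.0)(0.325)² = 1.373 kg·m².
The net torque has magnitude 12.9 N·m, opposing ω.
|α| = τ/I = 12.90/1.373 = 9.395 rad/s² (deceleration).
ω² = ω₀² − 2|α|θ with ω = 0 ⇒ θ = ω₀²/(2|α|) = 2065 rad = 328.7 rev.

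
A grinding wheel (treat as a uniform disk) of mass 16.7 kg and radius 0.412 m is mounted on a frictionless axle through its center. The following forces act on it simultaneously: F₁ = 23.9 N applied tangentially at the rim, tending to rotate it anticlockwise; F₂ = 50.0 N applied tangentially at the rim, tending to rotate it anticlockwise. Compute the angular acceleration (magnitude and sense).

I = ½MR² = (1/2)(16.7)(0.412)² = 1.417 kg·m².
Taking anticlockwise as positive: τ₁ = +(23.9)(0.412) = +9.847 N·m; τ₂ = +(50.0)(0.412) = +20.60 N·m.
Net torque τ = 30.45 N·m.
α = τ/I = 30.45/1.417 = 21.48 rad/s².

α ≈ 21.5 rad/s², anticlockwise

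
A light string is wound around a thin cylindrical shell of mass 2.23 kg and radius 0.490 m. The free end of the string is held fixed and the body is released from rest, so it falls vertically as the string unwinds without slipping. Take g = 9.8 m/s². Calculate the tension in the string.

Translation: Mg − T = Ma. Rotation about the center: TR = Iα with I = MR².
With a = αR: T = (I/R²)a = M a, so Mg = (1 + 1.000)Ma.
a = g/(1 + 1.000) = 9.8/2.000 = 4.900 m/s².
T = 1.000·M·a = (1.000)(2.23)(4.900) = 10.93 N.

T ≈ 10.9 N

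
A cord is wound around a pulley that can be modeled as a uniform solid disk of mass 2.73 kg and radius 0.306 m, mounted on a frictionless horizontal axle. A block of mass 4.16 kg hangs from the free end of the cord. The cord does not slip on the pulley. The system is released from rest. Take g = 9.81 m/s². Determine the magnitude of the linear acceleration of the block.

a ≈ 7.39 m/s²

I = ½MR² = (1/2)(2.73)(0.306)² = 0.1278 kg·m².
Block: mg − T = ma. Pulley: TR = Iα. No-slip: a = αR, so T = (I/R²)a = 1.365·a.
Then mg = (m + 1.365)a, so a = (4.16)(9.81)/(4.16 + 1.365) = 7.386 m/s².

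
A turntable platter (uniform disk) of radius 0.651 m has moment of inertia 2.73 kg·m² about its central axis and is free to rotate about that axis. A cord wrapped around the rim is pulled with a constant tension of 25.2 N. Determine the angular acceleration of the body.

τ = F R = (25.2)(0.651) = 16.41 N·m.
From τ = Iα: α = 16.41/2.730 = 6.009 rad/s².

α ≈ 6.01 rad/s²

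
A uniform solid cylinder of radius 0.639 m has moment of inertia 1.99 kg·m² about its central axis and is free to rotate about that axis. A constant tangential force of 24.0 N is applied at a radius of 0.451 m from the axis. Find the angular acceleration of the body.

α ≈ 5.44 rad/s²

τ = F·r = (24.0)(0.451) = 10.82 N·m.
Newton's second law for rotation, τ = Iα, gives α = τ/I = 10.82/1.990 = 5.439 rad/s².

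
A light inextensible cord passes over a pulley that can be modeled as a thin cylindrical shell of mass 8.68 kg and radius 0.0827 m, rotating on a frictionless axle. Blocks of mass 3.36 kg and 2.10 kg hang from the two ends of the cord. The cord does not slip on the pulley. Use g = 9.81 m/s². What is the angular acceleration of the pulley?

I = MR² = (8.68)(0.0827)² = 0.05937 kg·m².
Heavier block: m₁g − T₁ = m₁a. Lighter block: T₂ − m₂g = m₂a.
Pulley: (T₁ − T₂)R = Iα = I(a/R), so T₁ − T₂ = (I/R²)a = 1·M_p a = 8.680·a.
Adding the three: (m₁ − m₂)g = (m₁ + m₂ + 8.680)a, so a = (3.36 − 2.10)(9.81)/(3.36 + 2.10 + 8.680) = 0.8742 m/s².
α = a/R = 0.8742/0.0827 = 10.57 rad/s².

α ≈ 10.6 rad/s²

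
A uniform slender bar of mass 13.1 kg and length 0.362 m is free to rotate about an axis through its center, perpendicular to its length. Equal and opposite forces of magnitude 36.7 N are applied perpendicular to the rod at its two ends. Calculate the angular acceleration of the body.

α ≈ 92.9 rad/s²

I = (1/12)ML² = (1/12)(13.1)(0.362)² = 0.1431 kg·m².
The couple gives τ = F·(L/2) + F·(L/2) = F L = (36.7)(0.362) = 13.29 N·m.
From τ = Iα: α = 13.29/0.1431 = 92.87 rad/s².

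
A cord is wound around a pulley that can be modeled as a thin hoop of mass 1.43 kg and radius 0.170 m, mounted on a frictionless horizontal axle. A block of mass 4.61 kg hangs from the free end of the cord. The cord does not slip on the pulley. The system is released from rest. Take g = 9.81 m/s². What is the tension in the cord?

T ≈ 10.7 N

I = MR² = (1.43)(0.170)² = 0.04133 kg·m².
Block: mg − T = ma. Pulley: TR = Iα. No-slip: a = αR, so T = (I/R²)a = 1.430·a.
Then mg = (m + 1.430)a, so a = (4.61)(9.81)/(4.61 + 1.430) = 7.487 m/s².
T = 1.430·a = 10.71 N.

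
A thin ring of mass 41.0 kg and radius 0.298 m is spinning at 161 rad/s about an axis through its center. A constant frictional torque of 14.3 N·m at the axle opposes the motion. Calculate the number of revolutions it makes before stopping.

I = MR² = (41.0)(0.298)² = 3.641 kg·m².
The net torque has magnitude 14.3 N·m, opposing ω.
|α| = τ/I = 14.30/3.641 = 3.928 rad/s² (deceleration).
ω² = ω₀² − 2|α|θ with ω = 0 ⇒ θ = ω₀²/(2|α|) = 3300 rad = 525.2 rev.

≈ 525 revolutions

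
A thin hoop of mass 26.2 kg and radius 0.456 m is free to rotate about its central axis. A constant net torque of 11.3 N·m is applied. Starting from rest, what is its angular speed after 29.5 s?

ω ≈ 61.2 rad/s

I = MR² = (26.2)(0.456)² = 5.448 kg·m².
α = τ/I = 11.3/5.448 = 2.074 rad/s².
ω = ω₀ + αt = 0 + (2.074)(29.5) = 61.19 rad/s.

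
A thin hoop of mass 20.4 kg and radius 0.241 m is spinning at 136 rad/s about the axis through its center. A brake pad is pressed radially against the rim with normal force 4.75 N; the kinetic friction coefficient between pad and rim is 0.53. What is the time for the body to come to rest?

I = MR² = (20.4)(0.241)² = 1.185 kg·m².
Friction force f = μN = (0.53)(4.75) = 2.518 N at the rim; torque magnitude τ = fR = 0.6067 N·m, opposing ω.
|α| = τ/I = 0.6067/1.185 = 0.5121 rad/s² (deceleration).
0 = ω₀ − |α|t ⇒ t = ω₀/|α| = 136/0.5121 = 265.6 s.

t ≈ 266 s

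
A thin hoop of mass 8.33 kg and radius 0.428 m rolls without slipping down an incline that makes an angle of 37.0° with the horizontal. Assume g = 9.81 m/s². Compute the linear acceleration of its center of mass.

Translation along the incline: Mg sinθ − f = Ma.
Rotation about the center: fR = Iα with I = MR². No-slip gives a = αR, so f = (I/R²)a = M a.
Substituting: Mg sinθ = (1 + 1.000)Ma, so a = g sinθ/(1 + 1.000) = (9.81) sin 37.0° / 2.000 = 2.952 m/s².

a ≈ 2.95 m/s²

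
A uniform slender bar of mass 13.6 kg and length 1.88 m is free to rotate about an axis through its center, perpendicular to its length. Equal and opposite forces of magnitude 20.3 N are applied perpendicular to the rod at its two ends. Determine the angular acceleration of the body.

I = (1/12)ML² = (1/12)(13.6)(1.88)² = 4.006 kg·m².
The couple gives τ = F·(L/2) + F·(L/2) = F L = (20.3)(1.88) = 38.16 N·m.
From τ = Iα: α = 38.16/4.006 = 9.528 rad/s².

α ≈ 9.53 rad/s²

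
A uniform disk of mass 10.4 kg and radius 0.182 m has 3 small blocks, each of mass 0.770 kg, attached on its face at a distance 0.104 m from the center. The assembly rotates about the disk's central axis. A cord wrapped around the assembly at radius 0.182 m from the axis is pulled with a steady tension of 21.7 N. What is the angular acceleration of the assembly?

α ≈ 20.0 rad/s²

I_disk = ½MR² = ½(10.4)(0.182)² = 0.1722 kg·m².
I_blocks = 3·m·r² = 3(0.770)(0.104)² = 0.02498 kg·m².
Total I = 0.1972 kg·m².
τ = F r = (21.7)(0.182) = 3.949 N·m.
α = τ/I = 3.949/0.1972 = 20.02 rad/s².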